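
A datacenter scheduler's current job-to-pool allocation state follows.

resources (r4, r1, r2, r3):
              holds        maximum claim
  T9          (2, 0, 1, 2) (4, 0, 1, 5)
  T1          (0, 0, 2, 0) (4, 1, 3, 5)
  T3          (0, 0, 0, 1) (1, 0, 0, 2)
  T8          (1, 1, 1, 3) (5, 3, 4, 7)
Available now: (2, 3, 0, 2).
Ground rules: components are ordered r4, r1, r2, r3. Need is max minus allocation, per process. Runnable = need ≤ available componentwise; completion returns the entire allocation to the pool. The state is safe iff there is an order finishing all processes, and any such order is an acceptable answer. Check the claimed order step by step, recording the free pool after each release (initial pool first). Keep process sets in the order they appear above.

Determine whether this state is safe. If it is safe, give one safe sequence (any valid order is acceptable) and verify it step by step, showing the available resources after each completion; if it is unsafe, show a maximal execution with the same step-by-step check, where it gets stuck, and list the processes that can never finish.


The state is SAFE; one workable sequence: T3, T9, T1, T8.
Key observation: reading the order forward, T9 is the first process whose need (2, 0, 0, 3) meets the free pool (2, 3, 0, 3) exactly on a resource it requests.
Walking it through:
  pool = (2, 3, 0, 2)
  T3: need (1, 0, 0, 1) fits (2, 3, 0, 2); releases (0, 0, 0, 1), pool now (2, 3, 0, 3)
  T9: need (2, 0, 0, 3) fits (2, 3, 0, 3); releases (2, 0, 1, 2), pool now (4, 3, 1, 5)
  T1: need (4, 1, 1, 5) fits (4, 3, 1, 5); releases (0, 0, 2, 0), pool now (4, 3, 3, 5)
  T8: need (4, 2, 3, 4) fits (4, 3, 3, 5); releases (1, 1, 1, 3), pool now (5, 4, 4, 8)


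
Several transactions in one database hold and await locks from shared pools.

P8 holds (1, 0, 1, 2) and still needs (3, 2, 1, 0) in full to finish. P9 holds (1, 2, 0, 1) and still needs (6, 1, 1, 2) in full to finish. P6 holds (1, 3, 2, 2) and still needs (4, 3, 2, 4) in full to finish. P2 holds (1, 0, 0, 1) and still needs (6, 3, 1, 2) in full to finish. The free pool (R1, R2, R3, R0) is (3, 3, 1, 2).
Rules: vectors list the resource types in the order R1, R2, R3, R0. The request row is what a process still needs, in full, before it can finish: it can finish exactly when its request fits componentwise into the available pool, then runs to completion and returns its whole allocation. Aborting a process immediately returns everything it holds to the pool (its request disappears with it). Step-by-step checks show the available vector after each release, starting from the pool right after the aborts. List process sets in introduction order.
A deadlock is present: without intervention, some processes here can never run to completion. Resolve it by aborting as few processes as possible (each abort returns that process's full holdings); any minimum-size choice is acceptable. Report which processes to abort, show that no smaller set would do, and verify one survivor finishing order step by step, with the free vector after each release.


Minimum abort set: P2.
Key observation: aborting P2 returns (1, 0, 0, 1), and P9 — hopeless before — runs at step 3 with the returned capacity in the pool.
No smaller set exists: with zero aborts the deadlock remains.
The survivors complete as P8, P6, P9. Verifying each step (starting from the post-abort pool):
  pool = (4, 3, 1, 3)
  P8: need (3, 2, 1, 0) fits (4, 3, 1, 3); releases (1, 0, 1, 2), pool now (5, 3, 2, 5)
  P6: need (4, 3, 2, 4) fits (5, 3, 2, 5); releases (1, 3, 2, 2), pool now (6, 6, 4, 7)
  P9: need (6, 1, 1, 2) fits (6, 6, 4, 7); releases (1, 2, 0, 1), pool now (7, 8, 4, 8)


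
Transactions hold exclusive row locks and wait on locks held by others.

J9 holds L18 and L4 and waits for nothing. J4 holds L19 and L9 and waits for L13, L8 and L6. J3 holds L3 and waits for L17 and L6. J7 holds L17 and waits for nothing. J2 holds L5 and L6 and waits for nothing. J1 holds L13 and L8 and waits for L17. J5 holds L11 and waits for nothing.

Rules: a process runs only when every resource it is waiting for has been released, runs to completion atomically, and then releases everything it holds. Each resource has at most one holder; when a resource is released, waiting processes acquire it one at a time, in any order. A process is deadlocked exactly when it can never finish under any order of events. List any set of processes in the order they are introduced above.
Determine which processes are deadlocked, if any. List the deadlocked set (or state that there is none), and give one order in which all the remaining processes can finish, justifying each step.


Nothing here is deadlocked.
Key observation: every chain of waits terminates; starting from the processes that wait on nothing, all the rest unlock in turn.
A valid finishing order for the others: J5, J7, J9, J2, J1, J4, J3.
Walking it through:
  J5: no waits; runs immediately, freeing L11
  J7: no waits; runs immediately, freeing L17
  J9: no waits; runs immediately, freeing L18 and L4
  J2: no waits; runs immediately, freeing L5 and L6
  run J1 (all its waits — L17 — are resolved); releases L13 and L8
  run J4 (all its waits — L13, L8 and L6 — are resolved); releases L19 and L9
  run J3 (all its waits — L17 and L6 — are resolved); releases L3


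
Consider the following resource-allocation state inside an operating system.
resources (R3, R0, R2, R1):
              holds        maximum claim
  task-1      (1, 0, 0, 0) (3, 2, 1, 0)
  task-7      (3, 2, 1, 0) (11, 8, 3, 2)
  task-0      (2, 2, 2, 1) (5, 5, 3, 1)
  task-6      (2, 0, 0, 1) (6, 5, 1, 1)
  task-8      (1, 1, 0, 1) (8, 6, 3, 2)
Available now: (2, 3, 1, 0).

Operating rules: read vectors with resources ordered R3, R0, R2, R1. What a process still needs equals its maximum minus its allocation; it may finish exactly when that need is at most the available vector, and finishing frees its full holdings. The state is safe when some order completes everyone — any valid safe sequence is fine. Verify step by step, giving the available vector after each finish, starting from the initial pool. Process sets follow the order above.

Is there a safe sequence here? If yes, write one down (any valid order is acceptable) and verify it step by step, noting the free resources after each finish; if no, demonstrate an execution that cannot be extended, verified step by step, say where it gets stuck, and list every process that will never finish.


SAFE. One safe sequence: task-1, task-0, task-6, task-8, task-7.
Key observation: task-1 is the earliest step where a requested resource binds exactly: need (2, 2, 1, 0), pool (2, 3, 1, 0) at its turn.
Step-by-step check:
  pool = (2, 3, 1, 0)
  task-1 needs (2, 2, 1, 0) <= (2, 3, 1, 0) -> finishes; pool += (1, 0, 0, 0) = (3, 3, 1, 0)
  task-0 needs (3, 3, 1, 0) <= (3, 3, 1, 0) -> finishes; pool += (2, 2, 2, 1) = (5, 5, 3, 1)
  task-6 needs (4, 5, 1, 0) <= (5, 5, 3, 1) -> finishes; pool += (2, 0, 0, 1) = (7, 5, 3, 2)
  task-8 needs (7, 5, 3, 1) <= (7, 5, 3, 2) -> finishes; pool += (1, 1, 0, 1) = (8, 6, 3, 3)
  task-7 needs (8, 6, 2, 2) <= (8, 6, 3, 3) -> finishes; pool += (3, 2, 1, 0) = (11, 8, 4, 3)


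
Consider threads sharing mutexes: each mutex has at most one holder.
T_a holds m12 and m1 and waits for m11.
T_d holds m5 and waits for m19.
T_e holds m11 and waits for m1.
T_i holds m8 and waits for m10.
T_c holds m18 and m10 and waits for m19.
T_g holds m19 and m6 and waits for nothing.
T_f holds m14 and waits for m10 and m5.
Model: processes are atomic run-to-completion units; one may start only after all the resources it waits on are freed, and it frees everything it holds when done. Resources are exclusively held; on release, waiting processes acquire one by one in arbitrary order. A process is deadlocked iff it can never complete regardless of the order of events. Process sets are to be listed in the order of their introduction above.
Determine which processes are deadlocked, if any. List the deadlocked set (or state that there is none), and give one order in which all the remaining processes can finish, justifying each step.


Deadlocked: T_a and T_e.
Key observation: along T_a -> T_e -> T_a, each member waits on what the next one holds — a deadlock; no other process is dragged down with it.
One completion order for the rest: T_g, T_c, T_d, T_i, T_f.
Verifying each step:
  run T_g (it waits on nothing); releases m19 and m6
  run T_c (all its waits — m19 — are resolved); releases m18 and m10
  run T_d (all its waits — m19 — are resolved); releases m5
  run T_i (all its waits — m10 — are resolved); releases m8
  run T_f (all its waits — m10 and m5 — are resolved); releases m14


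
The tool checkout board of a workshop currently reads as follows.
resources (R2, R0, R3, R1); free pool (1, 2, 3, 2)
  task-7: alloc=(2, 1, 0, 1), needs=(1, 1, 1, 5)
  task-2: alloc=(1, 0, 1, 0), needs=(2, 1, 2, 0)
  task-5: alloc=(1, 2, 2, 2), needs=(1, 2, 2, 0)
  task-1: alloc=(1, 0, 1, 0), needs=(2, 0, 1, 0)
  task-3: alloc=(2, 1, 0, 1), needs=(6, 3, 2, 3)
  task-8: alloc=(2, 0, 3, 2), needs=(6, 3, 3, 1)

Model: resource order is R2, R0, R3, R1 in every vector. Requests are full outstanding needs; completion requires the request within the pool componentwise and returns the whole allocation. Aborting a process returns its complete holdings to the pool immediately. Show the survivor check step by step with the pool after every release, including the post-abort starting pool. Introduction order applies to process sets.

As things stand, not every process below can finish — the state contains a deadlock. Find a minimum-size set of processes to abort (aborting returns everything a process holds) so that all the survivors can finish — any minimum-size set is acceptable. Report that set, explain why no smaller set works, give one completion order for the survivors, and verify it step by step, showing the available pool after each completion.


Abort task-8.
Key observation: task-7 was stuck for good until task-8 gave back (2, 0, 3, 2); in the order shown it finishes at step 3.
Why nothing smaller works: aborting no one leaves the state deadlocked as given.
Survivors finish in the order: task-1, task-5, task-7, task-2, task-3. Walking it through (pool after the aborts first):
  pool = (3, 2, 6, 4)
  task-1 needs (2, 0, 1, 0) <= (3, 2, 6, 4) -> finishes; pool += (1, 0, 1, 0) = (4, 2, 7, 4)
  task-5 needs (1, 2, 2, 0) <= (4, 2, 7, 4) -> finishes; pool += (1, 2, 2, 2) = (5, 4, 9, 6)
  task-7 needs (1, 1, 1, 5) <= (5, 4, 9, 6) -> finishes; pool += (2, 1, 0, 1) = (7, 5, 9, 7)
  task-2 needs (2, 1, 2, 0) <= (7, 5, 9, 7) -> finishes; pool += (1, 0, 1, 0) = (8, 5, 10, 7)
  task-3 needs (6, 3, 2, 3) <= (8, 5, 10, 7) -> finishes; pool += (2, 1, 0, 1) = (10, 6, 10, 8)


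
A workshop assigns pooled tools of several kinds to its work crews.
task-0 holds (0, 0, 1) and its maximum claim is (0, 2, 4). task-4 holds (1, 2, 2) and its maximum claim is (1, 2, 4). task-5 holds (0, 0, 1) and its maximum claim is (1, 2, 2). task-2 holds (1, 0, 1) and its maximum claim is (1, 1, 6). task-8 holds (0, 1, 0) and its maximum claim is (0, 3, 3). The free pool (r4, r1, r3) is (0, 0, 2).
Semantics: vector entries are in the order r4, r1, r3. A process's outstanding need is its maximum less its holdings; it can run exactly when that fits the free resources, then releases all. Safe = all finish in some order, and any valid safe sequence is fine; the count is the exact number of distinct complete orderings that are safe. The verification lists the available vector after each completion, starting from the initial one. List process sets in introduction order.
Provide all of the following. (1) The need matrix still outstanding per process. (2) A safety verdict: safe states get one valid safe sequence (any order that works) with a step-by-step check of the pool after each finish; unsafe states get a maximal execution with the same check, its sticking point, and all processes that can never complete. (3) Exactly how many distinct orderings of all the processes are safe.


(1) Outstanding need per process (order r4, r1, r3):
  task-0: (0, 2, 3)
  task-4: (0, 0, 2)
  task-5: (1, 2, 1)
  task-2: (0, 1, 5)
  task-8: (0, 2, 3)
(2) The state is SAFE; one workable sequence: task-4, task-8, task-0, task-5, task-2.
Key observation: at task-4 the run first touches a limit — (0, 0, 2) against (0, 0, 2), exact on a resource it actually requests.
Check, step by step:
  pool = (0, 0, 2)
  task-4 needs (0, 0, 2) <= (0, 0, 2) -> finishes; pool += (1, 2, 2) = (1, 2, 4)
  task-8 needs (0, 2, 3) <= (1, 2, 4) -> finishes; pool += (0, 1, 0) = (1, 3, 4)
  task-0 needs (0, 2, 3) <= (1, 3, 4) -> finishes; pool += (0, 0, 1) = (1, 3, 5)
  task-5 needs (1, 2, 1) <= (1, 3, 5) -> finishes; pool += (0, 0, 1) = (1, 3, 6)
  task-2 needs (0, 1, 5) <= (1, 3, 6) -> finishes; pool += (1, 0, 1) = (2, 3, 7)
(3) Exactly 16 of the possible complete orderings are safe sequences.


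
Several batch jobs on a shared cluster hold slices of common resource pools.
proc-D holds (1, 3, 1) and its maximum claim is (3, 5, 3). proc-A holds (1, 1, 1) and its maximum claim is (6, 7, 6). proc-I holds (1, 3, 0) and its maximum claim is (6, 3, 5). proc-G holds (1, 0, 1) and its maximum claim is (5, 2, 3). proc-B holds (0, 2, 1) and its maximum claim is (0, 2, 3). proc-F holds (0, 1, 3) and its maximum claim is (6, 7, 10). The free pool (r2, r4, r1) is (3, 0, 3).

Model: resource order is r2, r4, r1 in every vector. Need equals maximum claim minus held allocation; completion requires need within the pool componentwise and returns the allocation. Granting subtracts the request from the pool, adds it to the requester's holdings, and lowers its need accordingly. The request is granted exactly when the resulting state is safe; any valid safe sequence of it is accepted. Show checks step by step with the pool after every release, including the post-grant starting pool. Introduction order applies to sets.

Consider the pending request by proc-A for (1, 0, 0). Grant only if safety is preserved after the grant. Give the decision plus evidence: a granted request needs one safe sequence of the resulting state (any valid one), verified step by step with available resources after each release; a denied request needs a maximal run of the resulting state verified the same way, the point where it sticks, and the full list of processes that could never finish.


DENY. Granting would leave the state unsafe.
Key observation: no order helps: past proc-B, proc-D, the free pool tops out at (3, 5, 5), below what each blocked process needs in r2.
Pretend the grant happened; the run proc-B, proc-D goes as far as possible. Check, step by step:
  pool = (2, 0, 3)
  run proc-B (needs (0, 0, 2), free (2, 0, 3)); after release of (0, 2, 1) the pool is (2, 2, 4)
  run proc-D (needs (2, 2, 2), free (2, 2, 4)); after release of (1, 3, 1) the pool is (3, 5, 5)
  proc-A still needs (4, 6, 5) but only (3, 5, 5) is free — short on r2 and r4
  proc-I still needs (5, 0, 5) but only (3, 5, 5) is free — short on r2
  proc-G still needs (4, 2, 2) but only (3, 5, 5) is free — short on r2
  proc-F still needs (6, 6, 7) but only (3, 5, 5) is free — short on r2, r4 and r1
Had the request been granted, proc-A, proc-I, proc-G and proc-F could never finish.


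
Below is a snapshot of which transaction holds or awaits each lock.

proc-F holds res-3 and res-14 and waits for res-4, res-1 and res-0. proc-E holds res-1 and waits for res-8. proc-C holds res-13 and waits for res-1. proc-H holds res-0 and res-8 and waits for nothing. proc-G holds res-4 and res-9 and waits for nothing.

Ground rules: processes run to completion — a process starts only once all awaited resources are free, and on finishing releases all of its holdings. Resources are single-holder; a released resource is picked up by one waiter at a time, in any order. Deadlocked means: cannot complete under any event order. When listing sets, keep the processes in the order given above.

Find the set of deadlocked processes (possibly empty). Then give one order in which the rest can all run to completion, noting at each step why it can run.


No process is deadlocked.
Key observation: no waiting chain loops back on itself — every chain ends at a process that waits on nothing, so everyone eventually runs.
The rest can finish in the order proc-H, proc-E, proc-G, proc-F, proc-C.
Verifying each step:
  proc-H waits on nothing -> runs at once and releases res-0 and res-8
  proc-E: everything it awaited (res-8) is free; runs, freeing res-1
  proc-G waits on nothing -> runs at once and releases res-4 and res-9
  proc-F: everything it awaited (res-4, res-1 and res-0) is free; runs, freeing res-3 and res-14
  proc-C: everything it awaited (res-1) is free; runs, freeing res-13


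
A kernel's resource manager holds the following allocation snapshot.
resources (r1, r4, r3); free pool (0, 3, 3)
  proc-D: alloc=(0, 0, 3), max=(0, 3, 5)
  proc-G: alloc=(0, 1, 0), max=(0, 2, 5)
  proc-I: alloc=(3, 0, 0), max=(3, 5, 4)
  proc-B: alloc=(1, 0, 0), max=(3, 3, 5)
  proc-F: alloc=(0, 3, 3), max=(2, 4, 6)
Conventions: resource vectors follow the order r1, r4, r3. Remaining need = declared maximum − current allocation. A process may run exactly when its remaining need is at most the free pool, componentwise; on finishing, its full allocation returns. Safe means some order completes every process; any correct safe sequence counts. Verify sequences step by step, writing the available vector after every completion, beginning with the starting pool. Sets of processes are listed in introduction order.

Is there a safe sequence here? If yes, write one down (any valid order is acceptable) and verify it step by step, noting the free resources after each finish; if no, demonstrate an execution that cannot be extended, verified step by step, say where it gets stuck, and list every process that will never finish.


The state is UNSAFE.
Key observation: after proc-D, proc-G the pool peaks at (0, 4, 6), and each blocked process is short somewhere: proc-I on r4; proc-B on r1; proc-F on r1.
A maximal execution: proc-D, proc-G — then nothing else fits. Step-by-step check:
  pool = (0, 3, 3)
  run proc-D (needs (0, 3, 2), free (0, 3, 3)); after release of (0, 0, 3) the pool is (0, 3, 6)
  run proc-G (needs (0, 1, 5), free (0, 3, 6)); after release of (0, 1, 0) the pool is (0, 4, 6)
  blocked: proc-I wants (0, 5, 4), pool (0, 4, 6) — not enough r4
  blocked: proc-B wants (2, 3, 5), pool (0, 4, 6) — not enough r1
  blocked: proc-F wants (2, 1, 3), pool (0, 4, 6) — not enough r1
Never able to finish: proc-I, proc-B and proc-F.


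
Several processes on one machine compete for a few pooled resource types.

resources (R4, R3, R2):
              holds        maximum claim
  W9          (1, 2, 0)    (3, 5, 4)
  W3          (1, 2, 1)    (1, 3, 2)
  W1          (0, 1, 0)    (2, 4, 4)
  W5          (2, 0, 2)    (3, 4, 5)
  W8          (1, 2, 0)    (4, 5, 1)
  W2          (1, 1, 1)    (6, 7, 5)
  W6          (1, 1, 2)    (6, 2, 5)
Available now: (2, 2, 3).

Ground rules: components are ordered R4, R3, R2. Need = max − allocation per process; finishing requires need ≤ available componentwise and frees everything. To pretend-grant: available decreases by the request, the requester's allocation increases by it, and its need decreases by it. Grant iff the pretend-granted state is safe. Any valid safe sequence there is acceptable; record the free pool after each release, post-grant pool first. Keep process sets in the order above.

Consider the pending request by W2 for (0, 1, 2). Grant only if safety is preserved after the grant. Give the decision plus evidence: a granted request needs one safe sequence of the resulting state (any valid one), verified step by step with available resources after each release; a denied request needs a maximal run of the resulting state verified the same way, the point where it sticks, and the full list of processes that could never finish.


DENY. Granting would leave the state unsafe.
Key observation: after W3, W8 the pool peaks at (4, 5, 2), and each blocked process is short somewhere: W9 on R2; W1 on R2; W5 on R2; W2 on R4; W6 on R4, R2.
On the post-grant state, W3, W8 is a maximal run — nothing extends it. Walking it through:
  pool = (2, 1, 1)
  W3 needs (0, 1, 1) <= (2, 1, 1) -> finishes; pool += (1, 2, 1) = (3, 3, 2)
  W8 needs (3, 3, 1) <= (3, 3, 2) -> finishes; pool += (1, 2, 0) = (4, 5, 2)
  W9 still needs (2, 3, 4) but only (4, 5, 2) is free — short on R2
  W1 still needs (2, 3, 4) but only (4, 5, 2) is free — short on R2
  W5 still needs (1, 4, 3) but only (4, 5, 2) is free — short on R2
  W2 still needs (5, 5, 2) but only (4, 5, 2) is free — short on R4
  W6 still needs (5, 1, 3) but only (4, 5, 2) is free — short on R4 and R2
Processes that could never finish after the grant: W9, W1, W5, W2 and W6.


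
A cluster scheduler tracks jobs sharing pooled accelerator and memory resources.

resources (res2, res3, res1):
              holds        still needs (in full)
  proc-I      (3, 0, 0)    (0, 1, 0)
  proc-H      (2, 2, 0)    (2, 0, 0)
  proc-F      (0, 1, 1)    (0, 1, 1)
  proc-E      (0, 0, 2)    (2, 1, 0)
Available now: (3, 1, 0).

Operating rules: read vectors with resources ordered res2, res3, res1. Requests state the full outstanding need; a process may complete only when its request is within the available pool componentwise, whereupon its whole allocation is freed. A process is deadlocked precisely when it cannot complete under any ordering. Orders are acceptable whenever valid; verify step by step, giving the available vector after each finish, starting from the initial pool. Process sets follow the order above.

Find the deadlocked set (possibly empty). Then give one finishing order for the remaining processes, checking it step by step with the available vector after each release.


Nothing here is deadlocked.
Key observation: no deadlock: proc-H fits now, and the freed resources carry the rest through.
A valid finishing order for the others: proc-H, proc-E, proc-I, proc-F. Verifying each step:
  pool = (3, 1, 0)
  proc-H needs (2, 0, 0) <= (3, 1, 0) -> finishes; pool += (2, 2, 0) = (5, 3, 0)
  proc-E needs (2, 1, 0) <= (5, 3, 0) -> finishes; pool += (0, 0, 2) = (5, 3, 2)
  proc-I needs (0, 1, 0) <= (5, 3, 2) -> finishes; pool += (3, 0, 0) = (8, 3, 2)
  proc-F needs (0, 1, 1) <= (8, 3, 2) -> finishes; pool += (0, 1, 1) = (8, 4, 3)


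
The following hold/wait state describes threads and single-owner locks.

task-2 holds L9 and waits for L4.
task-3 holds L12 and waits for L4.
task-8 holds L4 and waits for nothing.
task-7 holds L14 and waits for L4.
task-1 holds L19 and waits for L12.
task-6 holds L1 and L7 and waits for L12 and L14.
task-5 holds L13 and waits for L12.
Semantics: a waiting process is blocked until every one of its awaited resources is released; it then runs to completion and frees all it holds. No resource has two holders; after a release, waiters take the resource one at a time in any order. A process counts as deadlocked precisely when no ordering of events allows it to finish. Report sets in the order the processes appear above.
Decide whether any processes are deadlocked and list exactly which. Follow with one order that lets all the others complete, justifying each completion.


No process is deadlocked.
Key observation: the waits form no ring: some process can always run, and its releases unblock the others one by one.
A valid finishing order for the others: task-8, task-2, task-7, task-3, task-5, task-6, task-1.
Step-by-step check:
  task-8 waits on nothing -> runs at once and releases L4
  task-2: everything it awaited (L4) is free; runs, freeing L9
  task-7: everything it awaited (L4) is free; runs, freeing L14
  task-3: everything it awaited (L4) is free; runs, freeing L12
  task-5: everything it awaited (L12) is free; runs, freeing L13
  task-6: everything it awaited (L12 and L14) is free; runs, freeing L1 and L7
  task-1: everything it awaited (L12) is free; runs, freeing L19


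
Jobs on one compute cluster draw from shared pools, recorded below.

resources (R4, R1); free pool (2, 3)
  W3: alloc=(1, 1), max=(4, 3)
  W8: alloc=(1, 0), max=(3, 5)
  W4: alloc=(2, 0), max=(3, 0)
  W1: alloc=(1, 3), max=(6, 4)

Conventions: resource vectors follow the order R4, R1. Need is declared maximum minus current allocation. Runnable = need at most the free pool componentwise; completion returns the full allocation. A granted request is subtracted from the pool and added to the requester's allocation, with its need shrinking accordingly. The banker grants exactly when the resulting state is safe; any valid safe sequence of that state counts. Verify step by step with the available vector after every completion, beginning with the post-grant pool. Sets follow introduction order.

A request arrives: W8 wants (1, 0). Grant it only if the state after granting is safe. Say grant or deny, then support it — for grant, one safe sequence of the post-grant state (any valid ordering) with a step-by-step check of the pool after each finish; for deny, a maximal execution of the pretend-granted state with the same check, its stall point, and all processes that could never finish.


DENY — the pretend-granted state is unsafe.
Key observation: after W4, W3 the pool peaks at (4, 4), and each blocked process is short somewhere: W8 on R1; W1 on R4.
On the post-grant state, W4, W3 is a maximal run — nothing extends it. Verifying each step:
  pool = (1, 3)
  W4: need (1, 0) fits (1, 3); releases (2, 0), pool now (3, 3)
  W3: need (3, 2) fits (3, 3); releases (1, 1), pool now (4, 4)
  W8 cannot run: need (1, 5) vs free (4, 4) (insufficient R1)
  W1 cannot run: need (5, 1) vs free (4, 4) (insufficient R4)
Post-grant, the permanently blocked set is W8 and W1.


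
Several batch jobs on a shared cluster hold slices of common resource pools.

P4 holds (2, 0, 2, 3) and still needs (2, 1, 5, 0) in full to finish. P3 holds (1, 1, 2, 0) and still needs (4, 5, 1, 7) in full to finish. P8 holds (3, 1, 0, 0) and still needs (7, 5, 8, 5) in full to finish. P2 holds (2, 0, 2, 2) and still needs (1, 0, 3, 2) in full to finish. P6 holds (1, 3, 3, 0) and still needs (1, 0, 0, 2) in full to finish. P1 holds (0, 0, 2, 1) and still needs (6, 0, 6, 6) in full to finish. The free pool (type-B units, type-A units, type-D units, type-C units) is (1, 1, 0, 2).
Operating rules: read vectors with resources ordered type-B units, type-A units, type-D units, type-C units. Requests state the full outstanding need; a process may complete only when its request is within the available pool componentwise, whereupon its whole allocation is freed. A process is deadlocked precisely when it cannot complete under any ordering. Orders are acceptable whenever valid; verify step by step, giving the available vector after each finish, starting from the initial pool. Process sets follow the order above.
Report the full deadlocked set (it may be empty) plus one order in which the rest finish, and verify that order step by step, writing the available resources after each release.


The deadlocked set is P3 and P8.
Key observation: once P6, P2, P4, P1 finish, the pool peaks at (6, 4, 9, 8) — and every remaining process still needs more type-A units than that.
A valid finishing order for the others: P6, P2, P4, P1. Step-by-step check:
  pool = (1, 1, 0, 2)
  P6 needs (1, 0, 0, 2) <= (1, 1, 0, 2) -> finishes; pool += (1, 3, 3, 0) = (2, 4, 3, 2)
  P2 needs (1, 0, 3, 2) <= (2, 4, 3, 2) -> finishes; pool += (2, 0, 2, 2) = (4, 4, 5, 4)
  P4 needs (2, 1, 5, 0) <= (4, 4, 5, 4) -> finishes; pool += (2, 0, 2, 3) = (6, 4, 7, 7)
  P1 needs (6, 0, 6, 6) <= (6, 4, 7, 7) -> finishes; pool += (0, 0, 2, 1) = (6, 4, 9, 8)
The blocked processes can never fit:
  P3 cannot run: need (4, 5, 1, 7) vs free (6, 4, 9, 8) (insufficient type-A units)
  P8 cannot run: need (7, 5, 8, 5) vs free (6, 4, 9, 8) (insufficient type-B units and type-A units)


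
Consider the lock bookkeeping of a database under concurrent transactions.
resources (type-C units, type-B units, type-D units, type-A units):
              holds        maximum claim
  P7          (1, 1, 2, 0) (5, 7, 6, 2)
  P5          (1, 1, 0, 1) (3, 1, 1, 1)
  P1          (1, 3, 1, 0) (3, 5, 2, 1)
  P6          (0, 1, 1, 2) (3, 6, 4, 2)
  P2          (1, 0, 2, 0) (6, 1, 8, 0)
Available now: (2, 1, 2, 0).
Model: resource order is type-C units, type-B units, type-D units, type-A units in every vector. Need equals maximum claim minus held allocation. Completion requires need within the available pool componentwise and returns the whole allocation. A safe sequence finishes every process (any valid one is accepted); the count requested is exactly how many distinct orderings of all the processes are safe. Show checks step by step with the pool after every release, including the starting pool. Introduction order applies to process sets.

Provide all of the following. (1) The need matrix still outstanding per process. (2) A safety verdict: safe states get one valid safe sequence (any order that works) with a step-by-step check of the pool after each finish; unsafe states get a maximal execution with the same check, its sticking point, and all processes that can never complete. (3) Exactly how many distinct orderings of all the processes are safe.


(1) Remaining need (order type-C units, type-B units, type-D units, type-A units):
  P7: (4, 6, 4, 2)
  P5: (2, 0, 1, 0)
  P1: (2, 2, 1, 1)
  P6: (3, 5, 3, 0)
  P2: (5, 1, 6, 0)
(2) SAFE — a valid safe sequence is P5, P1, P6, P7, P2.
Key observation: P5 marks the first exact bind of the order: its need (2, 0, 1, 0) fits the free (2, 1, 2, 0) with zero slack on a requested resource.
Step-by-step check:
  pool = (2, 1, 2, 0)
  P5: need (2, 0, 1, 0) fits (2, 1, 2, 0); releases (1, 1, 0, 1), pool now (3, 2, 2, 1)
  P1: need (2, 2, 1, 1) fits (3, 2, 2, 1); releases (1, 3, 1, 0), pool now (4, 5, 3, 1)
  P6: need (3, 5, 3, 0) fits (4, 5, 3, 1); releases (0, 1, 1, 2), pool now (4, 6, 4, 3)
  P7: need (4, 6, 4, 2) fits (4, 6, 4, 3); releases (1, 1, 2, 0), pool now (5, 7, 6, 3)
  P2: need (5, 1, 6, 0) fits (5, 7, 6, 3); releases (1, 0, 2, 0), pool now (6, 7, 8, 3)
(3) The exact count: 1 of the possible complete orderings is a safe sequence.


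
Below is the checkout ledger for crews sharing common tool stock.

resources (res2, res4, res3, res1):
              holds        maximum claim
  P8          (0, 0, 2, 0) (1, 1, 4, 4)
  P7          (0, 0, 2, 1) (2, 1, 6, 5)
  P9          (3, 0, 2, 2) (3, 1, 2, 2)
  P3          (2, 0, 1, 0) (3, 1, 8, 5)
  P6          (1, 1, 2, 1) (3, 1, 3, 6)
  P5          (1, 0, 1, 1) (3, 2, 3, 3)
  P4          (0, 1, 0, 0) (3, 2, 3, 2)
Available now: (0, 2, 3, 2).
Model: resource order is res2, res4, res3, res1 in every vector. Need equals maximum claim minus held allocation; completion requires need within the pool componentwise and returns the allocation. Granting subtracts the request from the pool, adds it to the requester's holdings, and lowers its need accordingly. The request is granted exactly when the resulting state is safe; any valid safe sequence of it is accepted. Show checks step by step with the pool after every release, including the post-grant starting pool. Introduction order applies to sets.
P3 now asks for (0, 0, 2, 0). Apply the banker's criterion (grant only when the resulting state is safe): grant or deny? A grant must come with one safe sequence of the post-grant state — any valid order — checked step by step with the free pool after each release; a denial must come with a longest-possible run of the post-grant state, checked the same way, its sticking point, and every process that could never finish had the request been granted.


GRANT: granting preserves safety; a valid post-grant sequence is P9, P4, P5, P6, P8, P7, P3.
Key observation: with (0, 2, 1, 2) left after the transfer, P9 can run at once — the state stays safe.
Check on the post-grant state, step by step:
  pool = (0, 2, 1, 2)
  P9: need (0, 1, 0, 0) fits (0, 2, 1, 2); releases (3, 0, 2, 2), pool now (3, 2, 3, 4)
  P4: need (3, 1, 3, 2) fits (3, 2, 3, 4); releases (0, 1, 0, 0), pool now (3, 3, 3, 4)
  P5: need (2, 2, 2, 2) fits (3, 3, 3, 4); releases (1, 0, 1, 1), pool now (4, 3, 4, 5)
  P6: need (2, 0, 1, 5) fits (4, 3, 4, 5); releases (1, 1, 2, 1), pool now (5, 4, 6, 6)
  P8: need (1, 1, 2, 4) fits (5, 4, 6, 6); releases (0, 0, 2, 0), pool now (5, 4, 8, 6)
  P7: need (2, 1, 4, 4) fits (5, 4, 8, 6); releases (0, 0, 2, 1), pool now (5, 4, 10, 7)
  P3: need (1, 1, 5, 5) fits (5, 4, 10, 7); releases (2, 0, 3, 0), pool now (7, 4, 13, 7)


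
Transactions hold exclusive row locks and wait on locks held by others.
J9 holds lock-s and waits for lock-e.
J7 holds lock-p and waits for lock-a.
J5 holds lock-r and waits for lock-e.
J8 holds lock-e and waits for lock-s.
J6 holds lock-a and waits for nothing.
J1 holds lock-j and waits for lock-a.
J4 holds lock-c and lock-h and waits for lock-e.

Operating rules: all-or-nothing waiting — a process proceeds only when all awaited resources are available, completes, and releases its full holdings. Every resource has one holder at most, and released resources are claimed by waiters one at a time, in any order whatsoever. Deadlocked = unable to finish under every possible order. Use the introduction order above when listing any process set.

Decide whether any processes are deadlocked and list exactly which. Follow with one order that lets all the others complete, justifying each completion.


The deadlocked set is J9, J5, J8 and J4.
Key observation: the cycle J9 -> J8 -> J9 can never break — each member waits on the next; J5 and J4 wait into the deadlock from upstream.
One completion order for the rest: J6, J1, J7.
Walking it through:
  run J6 (it waits on nothing); releases lock-a
  run J1 (all its waits — lock-a — are resolved); releases lock-j
  run J7 (all its waits — lock-a — are resolved); releases lock-p


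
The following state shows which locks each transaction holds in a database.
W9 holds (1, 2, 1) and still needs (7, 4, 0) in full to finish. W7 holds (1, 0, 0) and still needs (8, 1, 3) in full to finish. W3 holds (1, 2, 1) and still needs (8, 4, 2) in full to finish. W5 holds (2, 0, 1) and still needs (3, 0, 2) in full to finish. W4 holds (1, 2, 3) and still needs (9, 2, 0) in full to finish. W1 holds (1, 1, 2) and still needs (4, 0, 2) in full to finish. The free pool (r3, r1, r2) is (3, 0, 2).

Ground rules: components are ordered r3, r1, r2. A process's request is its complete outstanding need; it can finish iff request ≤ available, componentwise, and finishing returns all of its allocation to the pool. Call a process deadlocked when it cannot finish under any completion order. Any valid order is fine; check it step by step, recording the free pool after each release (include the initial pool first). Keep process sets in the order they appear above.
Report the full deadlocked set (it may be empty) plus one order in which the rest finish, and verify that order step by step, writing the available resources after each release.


Deadlocked: W9, W7, W3 and W4.
Key observation: even finishing W5, W1 leaves just (6, 1, 5) free — too little r3 for any of the remaining processes.
One completion order for the rest: W5, W1. Step-by-step check:
  pool = (3, 0, 2)
  W5 needs (3, 0, 2) <= (3, 0, 2) -> finishes; pool += (2, 0, 1) = (5, 0, 3)
  W1 needs (4, 0, 2) <= (5, 0, 3) -> finishes; pool += (1, 1, 2) = (6, 1, 5)
The stuck group stays short no matter what:
  W9 cannot run: need (7, 4, 0) vs free (6, 1, 5) (insufficient r3 and r1)
  W7 cannot run: need (8, 1, 3) vs free (6, 1, 5) (insufficient r3)
  W3 cannot run: need (8, 4, 2) vs free (6, 1, 5) (insufficient r3 and r1)
  W4 cannot run: need (9, 2, 0) vs free (6, 1, 5) (insufficient r3 and r1)


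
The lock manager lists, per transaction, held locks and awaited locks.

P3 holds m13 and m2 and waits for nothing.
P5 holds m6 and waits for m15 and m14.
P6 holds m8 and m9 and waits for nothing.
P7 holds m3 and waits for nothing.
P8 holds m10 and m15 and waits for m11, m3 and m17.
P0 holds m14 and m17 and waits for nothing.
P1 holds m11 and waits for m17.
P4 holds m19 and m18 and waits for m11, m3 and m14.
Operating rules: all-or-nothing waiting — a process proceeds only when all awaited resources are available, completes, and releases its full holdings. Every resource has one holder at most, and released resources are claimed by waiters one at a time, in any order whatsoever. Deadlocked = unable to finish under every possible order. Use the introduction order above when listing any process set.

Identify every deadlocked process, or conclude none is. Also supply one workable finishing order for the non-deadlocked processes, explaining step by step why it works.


The deadlocked set is empty.
Key observation: although several processes wait, no cycle exists — each chain bottoms out at a free runner.
One completion order for the rest: P3, P0, P6, P7, P1, P8, P4, P5.
Walking it through:
  P3 waits on nothing -> runs at once and releases m13 and m2
  P0 waits on nothing -> runs at once and releases m14 and m17
  P6 waits on nothing -> runs at once and releases m8 and m9
  P7 waits on nothing -> runs at once and releases m3
  run P1 (all its waits — m17 — are resolved); releases m11
  run P8 (all its waits — m11, m3 and m17 — are resolved); releases m10 and m15
  run P4 (all its waits — m11, m3 and m14 — are resolved); releases m19 and m18
  run P5 (all its waits — m15 and m14 — are resolved); releases m6


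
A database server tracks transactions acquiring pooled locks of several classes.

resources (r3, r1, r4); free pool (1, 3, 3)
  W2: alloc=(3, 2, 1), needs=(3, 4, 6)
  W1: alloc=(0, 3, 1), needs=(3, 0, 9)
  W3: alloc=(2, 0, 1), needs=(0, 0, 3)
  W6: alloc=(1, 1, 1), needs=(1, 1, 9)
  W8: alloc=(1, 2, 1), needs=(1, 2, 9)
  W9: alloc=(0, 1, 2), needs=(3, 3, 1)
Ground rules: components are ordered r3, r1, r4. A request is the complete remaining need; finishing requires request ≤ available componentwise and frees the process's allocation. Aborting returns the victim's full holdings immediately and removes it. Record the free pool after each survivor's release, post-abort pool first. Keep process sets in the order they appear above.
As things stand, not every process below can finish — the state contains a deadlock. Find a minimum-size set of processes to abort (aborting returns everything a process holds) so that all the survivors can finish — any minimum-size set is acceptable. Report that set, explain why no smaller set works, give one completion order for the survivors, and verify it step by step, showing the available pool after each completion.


The answer: abort W1 and W6.
Key observation: W8 could never have finished before the abort; with (1, 4, 2) returned by W1 and W6, it fits at step 4.
Minimality, checking each single-abort alternative: W2 alone leaves W1 blocked (short on r4); W1 alone leaves W6 blocked (short on r4); W3 alone leaves W1 blocked (short on r4); W6 alone leaves W1 blocked (short on r4); W8 alone leaves W1 blocked (short on r4); W9 alone leaves W1 blocked (short on r4).
Survivors finish in the order: W3, W9, W2, W8. Walking it through (pool after the aborts first):
  pool = (2, 7, 5)
  W3 needs (0, 0, 3) <= (2, 7, 5) -> finishes; pool += (2, 0, 1) = (4, 7, 6)
  W9 needs (3, 3, 1) <= (4, 7, 6) -> finishes; pool += (0, 1, 2) = (4, 8, 8)
  W2 needs (3, 4, 6) <= (4, 8, 8) -> finishes; pool += (3, 2, 1) = (7, 10, 9)
  W8 needs (1, 2, 9) <= (7, 10, 9) -> finishes; pool += (1, 2, 1) = (8, 12, 10)


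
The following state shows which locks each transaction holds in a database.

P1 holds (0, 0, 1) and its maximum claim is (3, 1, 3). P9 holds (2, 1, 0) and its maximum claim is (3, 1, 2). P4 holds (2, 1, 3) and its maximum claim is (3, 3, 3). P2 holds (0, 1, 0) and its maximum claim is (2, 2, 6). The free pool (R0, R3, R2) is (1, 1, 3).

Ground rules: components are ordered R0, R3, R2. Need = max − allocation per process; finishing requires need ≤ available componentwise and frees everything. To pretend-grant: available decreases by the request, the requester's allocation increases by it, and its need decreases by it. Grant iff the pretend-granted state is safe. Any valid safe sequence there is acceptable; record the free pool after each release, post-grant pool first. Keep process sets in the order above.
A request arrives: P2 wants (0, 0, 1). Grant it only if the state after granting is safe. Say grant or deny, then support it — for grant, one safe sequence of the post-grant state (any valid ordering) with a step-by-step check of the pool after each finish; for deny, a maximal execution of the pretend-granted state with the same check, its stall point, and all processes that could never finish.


GRANT — the state after the grant stays safe, e.g. via P9, P4, P2, P1.
Key observation: post-grant, (1, 1, 2) remains, and an order beginning with P9 completes everyone.
Check on the post-grant state, step by step:
  pool = (1, 1, 2)
  run P9 (needs (1, 0, 2), free (1, 1, 2)); after release of (2, 1, 0) the pool is (3, 2, 2)
  run P4 (needs (1, 2, 0), free (3, 2, 2)); after release of (2, 1, 3) the pool is (5, 3, 5)
  run P2 (needs (2, 1, 5), free (5, 3, 5)); after release of (0, 1, 1) the pool is (5, 4, 6)
  run P1 (needs (3, 1, 2), free (5, 4, 6)); after release of (0, 0, 1) the pool is (5, 4, 7)
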